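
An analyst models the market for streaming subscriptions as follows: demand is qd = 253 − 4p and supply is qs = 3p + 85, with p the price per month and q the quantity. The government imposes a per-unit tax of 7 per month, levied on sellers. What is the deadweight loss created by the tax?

Without the tax, 253 − 4p = 3p + 85 gives 7p = 168, so p* = 24 and q* = 157.
With the tax collected from sellers, supply shifts: qs = 3(p − 7) + 85.
Solving gives q = 145 with consumers paying 27 and sellers receiving 20 (the 7 wedge).
Quantity falls by |ΔQ| = |157 − 145| = 12.
DWL = ½ · t · |ΔQ| = ½ · 7 · 12 = 42.

Deadweight loss = 42.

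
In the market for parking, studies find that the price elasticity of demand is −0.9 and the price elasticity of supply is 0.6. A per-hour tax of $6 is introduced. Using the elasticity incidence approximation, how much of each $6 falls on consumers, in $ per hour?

Consumers bear ≈ $2.4 per hour.

Incidence ratio: consumers' share ≈ εs / (εs + |εd|) = 0.6 / (0.6 + 0.9) = 0.4.
So consumers bear ≈ 0.4 × $6 = $2.4; suppliers bear $3.6.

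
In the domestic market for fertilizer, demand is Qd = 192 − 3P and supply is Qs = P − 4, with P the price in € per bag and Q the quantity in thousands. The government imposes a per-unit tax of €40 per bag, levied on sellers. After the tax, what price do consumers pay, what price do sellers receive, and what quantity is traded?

Consumers pay €59; sellers receive €19; quantity = 15.

Without the tax, 192 − 3P = P − 4 gives 4P = 196, so P* = €49 and Q* = 45.
With the tax collected from sellers, supply shifts: Qs = (P − 40) − 4.
Solving gives Q = 15 with consumers paying €59 and sellers receiving €19 (the €40 wedge).
The less price-elastic side of the market bears the larger share of a per-unit tax.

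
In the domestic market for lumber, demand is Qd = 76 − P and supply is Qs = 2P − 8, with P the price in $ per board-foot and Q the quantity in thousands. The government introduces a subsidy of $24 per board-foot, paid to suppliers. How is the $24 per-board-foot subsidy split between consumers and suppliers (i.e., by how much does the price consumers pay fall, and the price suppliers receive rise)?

Consumers gain $16 per board-foot; suppliers gain $8 per board-foot.

Without the subsidy, 76 − P = 2P − 8 gives 3P = 84, so P* = $28 and Q* = 48.
With a per-unit subsidy paid to suppliers, each receives P + 24 per unit sold, so supply becomes Qs = 2(P + 24) − 8.
New equilibrium: consumers pay $12, suppliers receive $36, Q = 64. (Wedge: Pb − Ps = −24.)
Gain to consumers: $16; to suppliers: $8. (They sum to $24.)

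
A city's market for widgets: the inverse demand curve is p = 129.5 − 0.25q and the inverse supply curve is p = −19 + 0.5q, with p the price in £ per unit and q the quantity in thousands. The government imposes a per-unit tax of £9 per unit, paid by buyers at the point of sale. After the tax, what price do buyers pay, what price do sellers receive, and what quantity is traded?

Inverting to q(p) form: qd = 518 − 4p; qs = 2p + 38.
Before the tax: set 518 − 4p = 2p + 38 → p* = £80, q* = 198.
With the tax collected from buyers, demand (in seller-price terms) shifts: qd = 518 − 4(p + 9).
New equilibrium: buyers pay £83, sellers receive £74, q = 186. (Wedge: pb − ps = 9.)
The less price-elastic side of the market bears the larger share of a per-unit tax.

Buyers pay £83; sellers receive £74; quantity = 186.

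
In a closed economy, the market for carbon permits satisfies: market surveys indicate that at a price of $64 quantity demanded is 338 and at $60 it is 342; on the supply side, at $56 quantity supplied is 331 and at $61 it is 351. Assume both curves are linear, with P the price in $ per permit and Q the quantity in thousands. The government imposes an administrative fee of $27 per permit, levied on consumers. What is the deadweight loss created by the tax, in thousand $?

Deadweight loss = $291.6 thousand.

Demand slope: (342 − 338)/(60 − 64) = -1, so Qd = 402 − P.
Supply slope: (351 − 331)/(61 − 56) = 4, so Qs = 4P + 107.
Without the tax, 402 − P = 4P + 107 gives 5P = 295, so P* = $59 and Q* = 343.
With the tax collected from consumers, demand (in seller-price terms) shifts: Qd = 402 − (P + 27).
Solving gives Q = 321.4 with consumers paying $80.6 and sellers receiving $53.6 (the $27 wedge).
Quantity falls by |ΔQ| = |343 − 321.4| = 21.6.
DWL = ½ · t · |ΔQ| = ½ · 27 · 21.6 = $291.6.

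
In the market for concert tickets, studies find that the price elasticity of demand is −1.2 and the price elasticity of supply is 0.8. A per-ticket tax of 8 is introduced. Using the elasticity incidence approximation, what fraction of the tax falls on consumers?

Consumers' share ≈ 0.4.

Incidence ratio: consumers' share ≈ εs / (εs + |εd|) = 0.8 / (0.8 + 1.2) = 0.4.
Supply is the less elastic side, so consumers bear the smaller share.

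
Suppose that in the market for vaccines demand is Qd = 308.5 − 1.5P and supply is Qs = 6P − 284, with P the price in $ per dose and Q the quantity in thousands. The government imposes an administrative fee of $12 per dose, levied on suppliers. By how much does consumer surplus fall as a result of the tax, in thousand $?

Consumer surplus falls by $1754.88 thousand.

Without the tax, 308.5 − 1.5P = 6P − 284 gives 7.5P = 592.5, so P* = $79 and Q* = 190.
With the tax collected from suppliers, supply shifts: Qs = 6(P − 12) − 284.
Solving gives Q = 175.6 with buyers paying $88.6 and suppliers receiving $76.6 (the $12 wedge).
ΔCS is the trapezoid between Q = 175.6 and Q = 190 of height $9.6: ½ · (190 + 175.6) · 9.6 = $1754.88.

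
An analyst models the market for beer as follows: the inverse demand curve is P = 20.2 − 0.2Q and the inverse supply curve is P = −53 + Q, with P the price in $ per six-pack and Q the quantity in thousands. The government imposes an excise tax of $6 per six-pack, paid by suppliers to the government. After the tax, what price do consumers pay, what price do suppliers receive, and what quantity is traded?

Rewrite in direct form: Qd = 101 − 5P and Qs = P + 53.
Without the tax, 101 − 5P = P + 53 gives 6P = 48, so P* = $8 and Q* = 61.
With the tax collected from suppliers, supply shifts: Qs = (P − 6) + 53.
Solving gives Q = 56 with consumers paying $9 and suppliers receiving $3 (the $6 wedge).
The less price-elastic side of the market bears the larger share of a per-unit tax.

Consumers pay $9; suppliers receive $3; quantity = 56.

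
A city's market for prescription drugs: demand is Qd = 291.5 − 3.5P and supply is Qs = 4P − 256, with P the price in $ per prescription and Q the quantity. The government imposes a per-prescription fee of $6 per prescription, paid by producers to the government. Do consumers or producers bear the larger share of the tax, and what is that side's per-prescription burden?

Before the tax: set 291.5 − 3.5P = 4P − 256 → P* = $73, Q* = 36.
With the tax collected from producers, supply shifts: Qs = 4(P − 6) − 256.
New equilibrium: consumers pay $76.2, producers receive $70.2, Q = 24.8. (Wedge: Pb − Ps = 6.)
Per-prescription burden: consumers $3.2, producers $2.8.
Consumers take the larger share because demand is less price-elastic here (demand slope 3.5 vs supply slope 4).

Consumers bear the larger share: $3.2 per prescription.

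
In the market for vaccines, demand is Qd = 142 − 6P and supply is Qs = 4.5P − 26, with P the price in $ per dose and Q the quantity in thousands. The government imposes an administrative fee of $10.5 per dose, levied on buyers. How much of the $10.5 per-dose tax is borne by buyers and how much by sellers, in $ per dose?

Buyers bear $4.5 per dose; sellers bear $6 per dose.

Before the tax: set 142 − 6P = 4.5P − 26 → P* = $16, Q* = 46.
With the tax collected from buyers, demand (in seller-price terms) shifts: Qd = 142 − 6(P + 10.5).
New equilibrium: buyers pay $20.5, sellers receive $10, Q = 19. (Wedge: Pb − Ps = 10.5.)
Burden on buyers: $4.5; on sellers: $6. (They sum to $10.5.)
The less price-elastic side of the market bears the larger share of a per-unit tax.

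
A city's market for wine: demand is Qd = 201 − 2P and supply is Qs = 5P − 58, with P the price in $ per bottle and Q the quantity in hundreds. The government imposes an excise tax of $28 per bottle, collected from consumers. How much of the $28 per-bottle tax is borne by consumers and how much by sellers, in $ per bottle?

Consumers bear $20 per bottle; sellers bear $8 per bottle.

Before the tax: set 201 − 2P = 5P − 58 → P* = $37, Q* = 127.
With the tax collected from consumers, demand (in seller-price terms) shifts: Qd = 201 − 2(P + 28).
Solving gives Q = 87 with consumers paying $57 and sellers receiving $29 (the $28 wedge).
Burden on consumers: $20; on sellers: $8. (They sum to $28.)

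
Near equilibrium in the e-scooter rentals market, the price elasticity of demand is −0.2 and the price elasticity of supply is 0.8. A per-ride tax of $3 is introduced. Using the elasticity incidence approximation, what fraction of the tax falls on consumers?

Consumers' share ≈ 0.8.

Incidence ratio: consumers' share ≈ εs / (εs + |εd|) = 0.8 / (0.8 + 0.2) = 0.8.
Supply is the more elastic side, so consumers bear the larger share.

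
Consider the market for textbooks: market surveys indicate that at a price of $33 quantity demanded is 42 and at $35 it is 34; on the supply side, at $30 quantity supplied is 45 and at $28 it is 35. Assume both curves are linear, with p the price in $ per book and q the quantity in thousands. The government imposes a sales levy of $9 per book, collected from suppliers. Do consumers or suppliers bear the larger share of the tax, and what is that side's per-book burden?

Demand slope: (34 − 42)/(35 − 33) = -4, so qd = 174 − 4p.
Supply slope: (35 − 45)/(28 − 30) = 5, so qs = 5p − 105.
Without the tax, 174 − 4p = 5p − 105 gives 9p = 279, so p* = $31 and q* = 50.
With the tax collected from suppliers, supply shifts: qs = 5(p − 9) − 105.
New equilibrium: consumers pay $36, suppliers receive $27, q = 30. (Wedge: pb − ps = 9.)
Per-book burden: consumers $5, suppliers $4.
Consumers take the larger share because demand is less price-elastic here (demand slope 4 vs supply slope 5).

Consumers bear the larger share: $5 per book.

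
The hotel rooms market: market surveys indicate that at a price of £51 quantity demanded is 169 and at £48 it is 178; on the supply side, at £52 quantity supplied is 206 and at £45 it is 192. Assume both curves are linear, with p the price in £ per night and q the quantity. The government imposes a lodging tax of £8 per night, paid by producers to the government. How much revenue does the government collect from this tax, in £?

Tax revenue = £1443.2.

Demand slope: (178 − 169)/(48 − 51) = -3, so qd = 322 − 3p.
Supply slope: (192 − 206)/(45 − 52) = 2, so qs = 2p + 102.
Before the tax: set 322 − 3p = 2p + 102 → p* = £44, q* = 190.
With the tax collected from producers, supply shifts: qs = 2(p − 8) + 102.
New equilibrium: buyers pay £47.2, producers receive £39.2, q = 180.4. (Wedge: pb − ps = 8.)
Revenue = t · Q = 8 · 180.4 = £1443.2.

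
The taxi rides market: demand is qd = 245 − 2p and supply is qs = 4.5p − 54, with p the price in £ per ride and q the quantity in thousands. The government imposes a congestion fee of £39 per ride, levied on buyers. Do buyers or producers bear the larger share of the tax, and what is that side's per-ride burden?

Without the tax, 245 − 2p = 4.5p − 54 gives 6.5p = 299, so p* = £46 and q* = 153.
With the tax collected from buyers, demand (in seller-price terms) shifts: qd = 245 − 2(p + 39).
Solving gives q = 99 with buyers paying £73 and producers receiving £34 (the £39 wedge).
Per-ride burden: buyers £27, producers £12.
Buyers take the larger share because demand is less price-elastic here (demand slope 2 vs supply slope 4.5).
The less price-elastic side of the market bears the larger share of a per-unit tax.

Buyers bear the larger share: £27 per ride.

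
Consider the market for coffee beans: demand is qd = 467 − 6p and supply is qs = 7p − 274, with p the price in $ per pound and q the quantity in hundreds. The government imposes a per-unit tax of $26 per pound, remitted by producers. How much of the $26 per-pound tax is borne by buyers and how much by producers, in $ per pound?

Buyers bear $14 per pound; producers bear $12 per pound.

Without the tax, 467 − 6p = 7p − 274 gives 13p = 741, so p* = $57 and q* = 125.
With the tax collected from producers, supply shifts: qs = 7(p − 26) − 274.
New equilibrium: buyers pay $71, producers receive $45, q = 41. (Wedge: pb − ps = 26.)
Burden on buyers: $14; on producers: $12. (They sum to $26.)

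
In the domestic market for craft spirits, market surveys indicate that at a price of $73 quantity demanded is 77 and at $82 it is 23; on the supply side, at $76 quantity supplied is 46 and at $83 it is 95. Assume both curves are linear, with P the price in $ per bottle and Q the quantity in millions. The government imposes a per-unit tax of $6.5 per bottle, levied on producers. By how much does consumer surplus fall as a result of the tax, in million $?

Demand slope: (23 − 77)/(82 − 73) = -6, so Qd = 515 − 6P.
Supply slope: (95 − 46)/(83 − 76) = 7, so Qs = 7P − 486.
Before the tax: set 515 − 6P = 7P − 486 → P* = $77, Q* = 53.
With the tax collected from producers, supply shifts: Qs = 7(P − 6.5) − 486.
New equilibrium: buyers pay $80.5, producers receive $74, Q = 32. (Wedge: Pb − Ps = 6.5.)
ΔCS is the trapezoid between Q = 32 and Q = 53 of height $3.5: ½ · (53 + 32) · 3.5 = $148.75.

Consumer surplus falls by $148.75 million.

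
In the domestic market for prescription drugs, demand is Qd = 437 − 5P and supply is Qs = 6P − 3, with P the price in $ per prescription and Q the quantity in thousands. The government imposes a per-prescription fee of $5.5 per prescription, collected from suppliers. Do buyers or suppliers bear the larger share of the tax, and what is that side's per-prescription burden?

Buyers bear the larger share: $3 per prescription.

Without the tax, 437 − 5P = 6P − 3 gives 11P = 440, so P* = $40 and Q* = 237.
With the tax collected from suppliers, supply shifts: Qs = 6(P − 5.5) − 3.
Solving gives Q = 222 with buyers paying $43 and suppliers receiving $37.5 (the $5.5 wedge).
Per-prescription burden: buyers $3, suppliers $2.5.
Buyers take the larger share because demand is less price-elastic here (demand slope 5 vs supply slope 6).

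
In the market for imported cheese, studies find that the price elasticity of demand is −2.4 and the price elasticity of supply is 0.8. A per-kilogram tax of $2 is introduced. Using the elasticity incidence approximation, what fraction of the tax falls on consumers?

Incidence ratio: consumers' share ≈ εs / (εs + |εd|) = 0.8 / (0.8 + 2.4) = 0.25.
Supply is the less elastic side, so consumers bear the smaller share.

Consumers' share ≈ 0.25.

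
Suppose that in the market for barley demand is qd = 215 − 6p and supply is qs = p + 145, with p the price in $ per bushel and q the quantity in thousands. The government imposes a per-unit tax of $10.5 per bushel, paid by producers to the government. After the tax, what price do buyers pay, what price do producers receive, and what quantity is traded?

Buyers pay $11.5; producers receive $1; quantity = 146.

Without the tax, 215 − 6p = p + 145 gives 7p = 70, so p* = $10 and q* = 155.
With the tax collected from producers, supply shifts: qs = (p − 10.5) + 145.
Solving gives q = 146 with buyers paying $11.5 and producers receiving $1 (the $10.5 wedge).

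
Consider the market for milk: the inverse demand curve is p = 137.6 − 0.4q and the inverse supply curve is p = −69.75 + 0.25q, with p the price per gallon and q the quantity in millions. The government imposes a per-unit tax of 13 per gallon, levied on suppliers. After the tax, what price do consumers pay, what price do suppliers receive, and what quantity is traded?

Inverting to q(p) form: qd = 344 − 2.5p; qs = 4p + 279.
Before the tax: set 344 − 2.5p = 4p + 279 → p* = 10, q* = 319.
With the tax collected from suppliers, supply shifts: qs = 4(p − 13) + 279.
New equilibrium: consumers pay 18, suppliers receive 5, q = 299. (Wedge: pb − ps = 13.)
The less price-elastic side of the market bears the larger share of a per-unit tax.

Consumers pay 18; suppliers receive 5; quantity = 299.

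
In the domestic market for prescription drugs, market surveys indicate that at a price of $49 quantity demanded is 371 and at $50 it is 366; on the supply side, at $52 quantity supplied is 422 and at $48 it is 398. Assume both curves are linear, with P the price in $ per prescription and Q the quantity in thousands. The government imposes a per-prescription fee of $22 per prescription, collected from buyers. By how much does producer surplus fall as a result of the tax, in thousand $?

Producer surplus falls by $3560 thousand.

Demand slope: (366 − 371)/(50 − 49) = -5, so Qd = 616 − 5P.
Supply slope: (398 − 422)/(48 − 52) = 6, so Qs = 6P + 110.
Without the tax, 616 − 5P = 6P + 110 gives 11P = 506, so P* = $46 and Q* = 386.
With the tax collected from buyers, demand (in seller-price terms) shifts: Qd = 616 − 5(P + 22).
Solving gives Q = 326 with buyers paying $58 and suppliers receiving $36 (the $22 wedge).
ΔPS is the trapezoid between Q = 326 and Q = 386 of height $10: ½ · (386 + 326) · 10 = $3560.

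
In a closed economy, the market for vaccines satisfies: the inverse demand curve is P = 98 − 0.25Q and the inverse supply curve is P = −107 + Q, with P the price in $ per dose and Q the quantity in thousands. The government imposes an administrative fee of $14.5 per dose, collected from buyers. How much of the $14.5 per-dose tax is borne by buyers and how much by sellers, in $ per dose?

Inverting to Q(P) form: Qd = 392 − 4P; Qs = P + 107.
Without the tax, 392 − 4P = P + 107 gives 5P = 285, so P* = $57 and Q* = 164.
With the tax collected from buyers, demand (in seller-price terms) shifts: Qd = 392 − 4(P + 14.5).
Solving gives Q = 152.4 with buyers paying $59.9 and sellers receiving $45.4 (the $14.5 wedge).
Burden on buyers: $2.9; on sellers: $11.6. (They sum to $14.5.)

Buyers bear $2.9 per dose; sellers bear $11.6 per dose.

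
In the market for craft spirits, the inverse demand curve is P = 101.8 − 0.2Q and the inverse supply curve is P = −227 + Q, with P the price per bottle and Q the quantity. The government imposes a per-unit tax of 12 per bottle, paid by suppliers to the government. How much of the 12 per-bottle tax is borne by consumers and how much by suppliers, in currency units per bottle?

Consumers bear 2 per bottle; suppliers bear 10 per bottle.

Rewrite in direct form: Qd = 509 − 5P and Qs = P + 227.
Without the tax, 509 − 5P = P + 227 gives 6P = 282, so P* = 47 and Q* = 274.
With the tax collected from suppliers, supply shifts: Qs = (P − 12) + 227.
New equilibrium: consumers pay 49, suppliers receive 37, Q = 264. (Wedge: Pb − Ps = 12.)
Burden on consumers: 2; on suppliers: 10. (They sum to 12.)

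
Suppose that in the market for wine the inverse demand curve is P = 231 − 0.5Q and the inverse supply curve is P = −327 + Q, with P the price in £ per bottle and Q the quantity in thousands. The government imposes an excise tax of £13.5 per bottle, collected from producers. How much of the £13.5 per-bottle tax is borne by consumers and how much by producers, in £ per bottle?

Consumers bear £4.5 per bottle; producers bear £9 per bottle.

Rewrite in direct form: Qd = 462 − 2P and Qs = P + 327.
Before the tax: set 462 − 2P = P + 327 → P* = £45, Q* = 372.
With the tax collected from producers, supply shifts: Qs = (P − 13.5) + 327.
New equilibrium: consumers pay £49.5, producers receive £36, Q = 363. (Wedge: Pb − Ps = 13.5.)
Burden on consumers: £4.5; on producers: £9. (They sum to £13.5.)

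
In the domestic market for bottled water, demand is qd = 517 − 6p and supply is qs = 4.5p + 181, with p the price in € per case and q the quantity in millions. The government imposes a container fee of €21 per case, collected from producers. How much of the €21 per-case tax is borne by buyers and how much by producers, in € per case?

Without the tax, 517 − 6p = 4.5p + 181 gives 10.5p = 336, so p* = €32 and q* = 325.
With the tax collected from producers, supply shifts: qs = 4.5(p − 21) + 181.
Solving gives q = 271 with buyers paying €41 and producers receiving €20 (the €21 wedge).
Burden on buyers: €9; on producers: €12. (They sum to €21.)
The less price-elastic side of the market bears the larger share of a per-unit tax.

Buyers bear €9 per case; producers bear €12 per case.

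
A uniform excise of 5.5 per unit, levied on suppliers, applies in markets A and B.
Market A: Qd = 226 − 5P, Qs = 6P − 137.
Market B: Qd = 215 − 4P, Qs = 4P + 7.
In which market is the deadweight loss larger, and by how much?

Market A: pre-tax P* = 33, Q* = 61; post-tax Q = 46; deadweight loss = 41.25.
Market B: pre-tax P* = 26, Q* = 111; post-tax Q = 100; deadweight loss = 30.25.
Difference: 41.25 vs 30.25 → market A is larger by 11.

Market A, by 11.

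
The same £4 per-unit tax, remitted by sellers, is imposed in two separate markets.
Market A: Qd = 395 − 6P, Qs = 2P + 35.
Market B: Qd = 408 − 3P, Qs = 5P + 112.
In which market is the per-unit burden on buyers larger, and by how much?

Market B, by £1.5.

Market A: pre-tax P* = £45, Q* = 125; post-tax Q = 119; per-unit burden on buyers = £1.
Market B: pre-tax P* = £37, Q* = 297; post-tax Q = 289.5; per-unit burden on buyers = £2.5.
Difference: £1 vs £2.5 → market B is larger by £1.5.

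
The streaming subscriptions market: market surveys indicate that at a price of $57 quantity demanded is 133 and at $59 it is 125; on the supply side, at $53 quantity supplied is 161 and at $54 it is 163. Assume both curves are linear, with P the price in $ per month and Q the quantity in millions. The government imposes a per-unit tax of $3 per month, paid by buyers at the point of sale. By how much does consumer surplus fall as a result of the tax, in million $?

Consumer surplus falls by $155 million.

Demand slope: (125 − 133)/(59 − 57) = -4, so Qd = 361 − 4P.
Supply slope: (163 − 161)/(54 − 53) = 2, so Qs = 2P + 55.
Before the tax: set 361 − 4P = 2P + 55 → P* = $51, Q* = 157.
With the tax collected from buyers, demand (in seller-price terms) shifts: Qd = 361 − 4(P + 3).
Solving gives Q = 153 with buyers paying $52 and suppliers receiving $49 (the $3 wedge).
ΔCS is the trapezoid between Q = 153 and Q = 157 of height $1: ½ · (157 + 153) · 1 = $155.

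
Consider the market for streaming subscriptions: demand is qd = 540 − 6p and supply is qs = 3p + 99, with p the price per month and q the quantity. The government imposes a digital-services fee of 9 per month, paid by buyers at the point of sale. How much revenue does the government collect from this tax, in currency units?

Tax revenue = 2052.

Before the tax: set 540 − 6p = 3p + 99 → p* = 49, q* = 246.
With the tax collected from buyers, demand (in seller-price terms) shifts: qd = 540 − 6(p + 9).
Solving gives q = 228 with buyers paying 52 and sellers receiving 43 (the 9 wedge).
Revenue = t · Q = 9 · 228 = 2052.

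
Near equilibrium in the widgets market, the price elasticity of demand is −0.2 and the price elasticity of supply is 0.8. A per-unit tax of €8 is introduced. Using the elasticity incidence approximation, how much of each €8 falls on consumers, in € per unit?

Consumers bear ≈ €6.4 per unit.

Incidence ratio: consumers' share ≈ εs / (εs + |εd|) = 0.8 / (0.8 + 0.2) = 0.8.
So consumers bear ≈ 0.8 × €8 = €6.4; suppliers bear €1.6.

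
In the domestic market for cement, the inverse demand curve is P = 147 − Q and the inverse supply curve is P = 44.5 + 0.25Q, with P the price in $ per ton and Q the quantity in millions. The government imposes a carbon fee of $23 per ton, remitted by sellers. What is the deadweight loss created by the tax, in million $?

Inverting to Q(P) form: Qd = 147 − P; Qs = 4P − 178.
Without the tax, 147 − P = 4P − 178 gives 5P = 325, so P* = $65 and Q* = 82.
With the tax collected from sellers, supply shifts: Qs = 4(P − 23) − 178.
New equilibrium: consumers pay $83.4, sellers receive $60.4, Q = 63.6. (Wedge: Pb − Ps = 23.)
Quantity falls by |ΔQ| = |82 − 63.6| = 18.4.
DWL = ½ · t · |ΔQ| = ½ · 23 · 18.4 = $211.6.

Deadweight loss = $211.6 million.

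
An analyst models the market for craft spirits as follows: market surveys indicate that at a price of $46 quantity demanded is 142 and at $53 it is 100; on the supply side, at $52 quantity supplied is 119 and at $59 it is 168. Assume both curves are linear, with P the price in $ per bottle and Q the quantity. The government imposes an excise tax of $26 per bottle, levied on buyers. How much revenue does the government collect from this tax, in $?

Demand slope: (100 − 142)/(53 − 46) = -6, so Qd = 418 − 6P.
Supply slope: (168 − 119)/(59 − 52) = 7, so Qs = 7P − 245.
Before the tax: set 418 − 6P = 7P − 245 → P* = $51, Q* = 112.
With the tax collected from buyers, demand (in seller-price terms) shifts: Qd = 418 − 6(P + 26).
Solving gives Q = 28 with buyers paying $65 and sellers receiving $39 (the $26 wedge).
Revenue = t · Q = 26 · 28 = $728.

Tax revenue = $728.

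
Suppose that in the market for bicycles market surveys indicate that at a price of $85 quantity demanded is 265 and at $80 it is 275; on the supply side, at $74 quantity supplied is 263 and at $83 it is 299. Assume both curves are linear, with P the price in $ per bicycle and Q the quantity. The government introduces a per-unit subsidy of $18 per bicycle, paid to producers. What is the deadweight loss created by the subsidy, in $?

Demand slope: (275 − 265)/(80 − 85) = -2, so Qd = 435 − 2P.
Supply slope: (299 − 263)/(83 − 74) = 4, so Qs = 4P − 33.
Before the subsidy: set 435 − 2P = 4P − 33 → P* = $78, Q* = 279.
With a per-unit subsidy paid to producers, each receives P + 18 per unit sold, so supply becomes Qs = 4(P + 18) − 33.
Solving gives Q = 303 with consumers paying $66 and producers receiving $84 (the $18 wedge).
Quantity rises by |ΔQ| = |279 − 303| = 24.
DWL = ½ · t · |ΔQ| = ½ · 18 · 24 = $216.

Deadweight loss = $216.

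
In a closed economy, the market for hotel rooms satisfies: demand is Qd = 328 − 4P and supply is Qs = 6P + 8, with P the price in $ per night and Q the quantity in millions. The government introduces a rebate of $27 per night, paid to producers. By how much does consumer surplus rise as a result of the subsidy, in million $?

Consumer surplus rises by $3764.88 million.

Before the subsidy: set 328 − 4P = 6P + 8 → P* = $32, Q* = 200.
With a per-unit subsidy paid to producers, each receives P + 27 per unit sold, so supply becomes Qs = 6(P + 27) + 8.
New equilibrium: buyers pay $15.8, producers receive $42.8, Q = 264.8. (Wedge: Pb − Ps = −27.)
ΔCS is the trapezoid between Q = 264.8 and Q = 200 of height $16.2: ½ · (200 + 264.8) · 16.2 = $3764.88.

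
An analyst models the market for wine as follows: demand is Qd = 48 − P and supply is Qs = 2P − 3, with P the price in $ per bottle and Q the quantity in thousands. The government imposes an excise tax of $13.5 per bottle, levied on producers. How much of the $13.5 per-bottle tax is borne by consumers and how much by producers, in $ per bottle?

Before the tax: set 48 − P = 2P − 3 → P* = $17, Q* = 31.
With the tax collected from producers, supply shifts: Qs = 2(P − 13.5) − 3.
Solving gives Q = 22 with consumers paying $26 and producers receiving $12.5 (the $13.5 wedge).
Burden on consumers: $9; on producers: $4.5. (They sum to $13.5.)
The less price-elastic side of the market bears the larger share of a per-unit tax.

Consumers bear $9 per bottle; producers bear $4.5 per bottle.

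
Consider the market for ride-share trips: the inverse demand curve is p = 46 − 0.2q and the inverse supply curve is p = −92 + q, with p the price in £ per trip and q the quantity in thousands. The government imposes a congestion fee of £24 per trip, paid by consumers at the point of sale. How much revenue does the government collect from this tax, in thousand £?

Rewrite in direct form: qd = 230 − 5p and qs = p + 92.
Before the tax: set 230 − 5p = p + 92 → p* = £23, q* = 115.
With the tax collected from consumers, demand (in seller-price terms) shifts: qd = 230 − 5(p + 24).
New equilibrium: consumers pay £27, suppliers receive £3, q = 95. (Wedge: pb − ps = 24.)
Revenue = t · Q = 24 · 95 = £2280.

Tax revenue = £2280 thousand.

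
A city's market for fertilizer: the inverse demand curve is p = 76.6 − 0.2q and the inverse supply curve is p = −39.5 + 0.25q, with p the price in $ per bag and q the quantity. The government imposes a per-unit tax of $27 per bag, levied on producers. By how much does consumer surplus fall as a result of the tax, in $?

Rewrite in direct form: qd = 383 − 5p and qs = 4p + 158.
Before the tax: set 383 − 5p = 4p + 158 → p* = $25, q* = 258.
With the tax collected from producers, supply shifts: qs = 4(p − 27) + 158.
New equilibrium: buyers pay $37, producers receive $10, q = 198. (Wedge: pb − ps = 27.)
ΔCS is the trapezoid between Q = 198 and Q = 258 of height $12: ½ · (258 + 198) · 12 = $2736.

Consumer surplus falls by $2736.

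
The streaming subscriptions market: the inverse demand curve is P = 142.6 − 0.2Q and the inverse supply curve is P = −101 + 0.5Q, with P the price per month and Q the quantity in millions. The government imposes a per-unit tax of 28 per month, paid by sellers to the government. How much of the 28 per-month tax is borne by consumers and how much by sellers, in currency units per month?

Inverting to Q(P) form: Qd = 713 − 5P; Qs = 2P + 202.
Before the tax: set 713 − 5P = 2P + 202 → P* = 73, Q* = 348.
With the tax collected from sellers, supply shifts: Qs = 2(P − 28) + 202.
New equilibrium: consumers pay 81, sellers receive 53, Q = 308. (Wedge: Pb − Ps = 28.)
Burden on consumers: 8; on sellers: 20. (They sum to 28.)

Consumers bear 8 per month; sellers bear 20 per month.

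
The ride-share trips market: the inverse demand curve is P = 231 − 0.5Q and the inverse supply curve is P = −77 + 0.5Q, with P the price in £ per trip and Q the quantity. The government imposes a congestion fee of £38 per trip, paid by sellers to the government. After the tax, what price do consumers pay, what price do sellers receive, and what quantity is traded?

Inverting to Q(P) form: Qd = 462 − 2P; Qs = 2P + 154.
Before the tax: set 462 − 2P = 2P + 154 → P* = £77, Q* = 308.
With the tax collected from sellers, supply shifts: Qs = 2(P − 38) + 154.
Solving gives Q = 270 with consumers paying £96 and sellers receiving £58 (the £38 wedge).

Consumers pay £96; sellers receive £58; quantity = 270.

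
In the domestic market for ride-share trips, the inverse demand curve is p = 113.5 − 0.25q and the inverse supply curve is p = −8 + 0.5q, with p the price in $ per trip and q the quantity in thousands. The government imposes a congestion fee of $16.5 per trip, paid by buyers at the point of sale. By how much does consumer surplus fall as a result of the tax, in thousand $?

Consumer surplus falls by $830.5 thousand.

Inverting to q(p) form: qd = 454 − 4p; qs = 2p + 16.
Before the tax: set 454 − 4p = 2p + 16 → p* = $73, q* = 162.
With the tax collected from buyers, demand (in seller-price terms) shifts: qd = 454 − 4(p + 16.5).
New equilibrium: buyers pay $78.5, suppliers receive $62, q = 140. (Wedge: pb − ps = 16.5.)
ΔCS is the trapezoid between Q = 140 and Q = 162 of height $5.5: ½ · (162 + 140) · 5.5 = $830.5.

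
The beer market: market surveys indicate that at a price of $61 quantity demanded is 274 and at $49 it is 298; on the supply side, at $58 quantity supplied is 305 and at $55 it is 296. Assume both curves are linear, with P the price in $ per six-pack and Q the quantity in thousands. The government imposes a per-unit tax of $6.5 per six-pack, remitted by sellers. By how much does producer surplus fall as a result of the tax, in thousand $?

Producer surplus falls by $743.86 thousand.

Demand slope: (298 − 274)/(49 − 61) = -2, so Qd = 396 − 2P.
Supply slope: (296 − 305)/(55 − 58) = 3, so Qs = 3P + 131.
Before the tax: set 396 − 2P = 3P + 131 → P* = $53, Q* = 290.
With the tax collected from sellers, supply shifts: Qs = 3(P − 6.5) + 131.
Solving gives Q = 282.2 with consumers paying $56.9 and sellers receiving $50.4 (the $6.5 wedge).
ΔPS is the trapezoid between Q = 282.2 and Q = 290 of height $2.6: ½ · (290 + 282.2) · 2.6 = $743.86.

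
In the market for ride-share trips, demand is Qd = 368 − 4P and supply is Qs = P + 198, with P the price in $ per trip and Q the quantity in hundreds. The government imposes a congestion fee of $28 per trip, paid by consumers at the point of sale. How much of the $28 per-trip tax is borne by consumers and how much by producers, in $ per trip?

Before the tax: set 368 − 4P = P + 198 → P* = $34, Q* = 232.
With the tax collected from consumers, demand (in seller-price terms) shifts: Qd = 368 − 4(P + 28).
Solving gives Q = 209.6 with consumers paying $39.6 and producers receiving $11.6 (the $28 wedge).
Burden on consumers: $5.6; on producers: $22.4. (They sum to $28.)
The less price-elastic side of the market bears the larger share of a per-unit tax.

Consumers bear $5.6 per trip; producers bear $22.4 per trip.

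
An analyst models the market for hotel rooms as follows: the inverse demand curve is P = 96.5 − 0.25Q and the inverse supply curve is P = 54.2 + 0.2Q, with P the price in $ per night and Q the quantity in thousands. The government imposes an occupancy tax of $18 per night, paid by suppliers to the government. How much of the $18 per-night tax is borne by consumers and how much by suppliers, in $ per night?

Consumers bear $10 per night; suppliers bear $8 per night.

Rewrite in direct form: Qd = 386 − 4P and Qs = 5P − 271.
Before the tax: set 386 − 4P = 5P − 271 → P* = $73, Q* = 94.
With the tax collected from suppliers, supply shifts: Qs = 5(P − 18) − 271.
New equilibrium: consumers pay $83, suppliers receive $65, Q = 54. (Wedge: Pb − Ps = 18.)
Burden on consumers: $10; on suppliers: $8. (They sum to $18.)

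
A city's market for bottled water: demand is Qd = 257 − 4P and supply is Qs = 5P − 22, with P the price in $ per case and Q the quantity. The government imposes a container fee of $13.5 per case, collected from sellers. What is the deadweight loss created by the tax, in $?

Without the tax, 257 − 4P = 5P − 22 gives 9P = 279, so P* = $31 and Q* = 133.
With the tax collected from sellers, supply shifts: Qs = 5(P − 13.5) − 22.
New equilibrium: consumers pay $38.5, sellers receive $25, Q = 103. (Wedge: Pb − Ps = 13.5.)
Quantity falls by |ΔQ| = |133 − 103| = 30.
DWL = ½ · t · |ΔQ| = ½ · 13.5 · 30 = $202.5.

Deadweight loss = $202.5.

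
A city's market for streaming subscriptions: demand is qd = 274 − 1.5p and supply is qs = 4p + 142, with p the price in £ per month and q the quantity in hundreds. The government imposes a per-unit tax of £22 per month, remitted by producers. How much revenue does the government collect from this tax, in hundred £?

Before the tax: set 274 − 1.5p = 4p + 142 → p* = £24, q* = 238.
With the tax collected from producers, supply shifts: qs = 4(p − 22) + 142.
New equilibrium: consumers pay £40, producers receive £18, q = 214. (Wedge: pb − ps = 22.)
Revenue = t · Q = 22 · 214 = £4708.

Tax revenue = £4708 hundred.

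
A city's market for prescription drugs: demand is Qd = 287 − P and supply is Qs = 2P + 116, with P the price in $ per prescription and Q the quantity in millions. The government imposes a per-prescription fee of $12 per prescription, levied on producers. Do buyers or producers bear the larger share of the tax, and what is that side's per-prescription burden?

Without the tax, 287 − P = 2P + 116 gives 3P = 171, so P* = $57 and Q* = 230.
With the tax collected from producers, supply shifts: Qs = 2(P − 12) + 116.
Solving gives Q = 222 with buyers paying $65 and producers receiving $53 (the $12 wedge).
Per-prescription burden: buyers $8, producers $4.
Buyers take the larger share because demand is less price-elastic here (demand slope 1 vs supply slope 2).

Buyers bear the larger share: $8 per prescription.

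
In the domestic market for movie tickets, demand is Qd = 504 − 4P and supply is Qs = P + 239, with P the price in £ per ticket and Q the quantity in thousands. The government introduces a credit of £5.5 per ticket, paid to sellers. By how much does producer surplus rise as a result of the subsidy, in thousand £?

Without the subsidy, 504 − 4P = P + 239 gives 5P = 265, so P* = £53 and Q* = 292.
With a per-unit subsidy paid to sellers, each receives P + 5.5 per unit sold, so supply becomes Qs = (P + 5.5) + 239.
New equilibrium: consumers pay £51.9, sellers receive £57.4, Q = 296.4. (Wedge: Pb − Ps = −5.5.)
ΔPS is the trapezoid between Q = 296.4 and Q = 292 of height £4.4: ½ · (292 + 296.4) · 4.4 = £1294.48.

Producer surplus rises by £1294.48 thousand.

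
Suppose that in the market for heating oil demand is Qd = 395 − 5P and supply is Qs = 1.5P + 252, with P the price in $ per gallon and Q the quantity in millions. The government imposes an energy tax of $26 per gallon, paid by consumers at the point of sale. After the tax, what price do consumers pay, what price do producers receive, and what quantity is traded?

Before the tax: set 395 − 5P = 1.5P + 252 → P* = $22, Q* = 285.
With the tax collected from consumers, demand (in seller-price terms) shifts: Qd = 395 − 5(P + 26).
Solving gives Q = 255 with consumers paying $28 and producers receiving $2 (the $26 wedge).
The less price-elastic side of the market bears the larger share of a per-unit tax.

Consumers pay $28; producers receive $2; quantity = 255.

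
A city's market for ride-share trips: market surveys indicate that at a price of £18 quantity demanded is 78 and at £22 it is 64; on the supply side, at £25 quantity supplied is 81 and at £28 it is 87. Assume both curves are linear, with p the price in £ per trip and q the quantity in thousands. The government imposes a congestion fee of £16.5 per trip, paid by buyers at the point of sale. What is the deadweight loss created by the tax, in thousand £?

Deadweight loss = £173.25 thousand.

Demand slope: (64 − 78)/(22 − 18) = -3.5, so qd = 141 − 3.5p.
Supply slope: (87 − 81)/(28 − 25) = 2, so qs = 2p + 31.
Without the tax, 141 − 3.5p = 2p + 31 gives 5.5p = 110, so p* = £20 and q* = 71.
With the tax collected from buyers, demand (in seller-price terms) shifts: qd = 141 − 3.5(p + 16.5).
Solving gives q = 50 with buyers paying £26 and suppliers receiving £9.5 (the £16.5 wedge).
Quantity falls by |ΔQ| = |71 − 50| = 21.
DWL = ½ · t · |ΔQ| = ½ · 16.5 · 21 = £173.25.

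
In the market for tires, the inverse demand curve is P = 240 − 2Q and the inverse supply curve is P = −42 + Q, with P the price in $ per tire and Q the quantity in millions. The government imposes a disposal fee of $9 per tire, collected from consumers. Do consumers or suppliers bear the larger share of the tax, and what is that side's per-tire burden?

Consumers bear the larger share: $6 per tire.

Inverting to Q(P) form: Qd = 120 − 0.5P; Qs = P + 42.
Without the tax, 120 − 0.5P = P + 42 gives 1.5P = 78, so P* = $52 and Q* = 94.
With the tax collected from consumers, demand (in seller-price terms) shifts: Qd = 120 − 0.5(P + 9).
Solving gives Q = 91 with consumers paying $58 and suppliers receiving $49 (the $9 wedge).
Per-tire burden: consumers $6, suppliers $3.
Consumers take the larger share because demand is less price-elastic here (demand slope 0.5 vs supply slope 1).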